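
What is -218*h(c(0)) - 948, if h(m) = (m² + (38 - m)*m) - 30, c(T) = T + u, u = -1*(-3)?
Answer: -19260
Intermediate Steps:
u = 3
c(T) = 3 + T (c(T) = T + 3 = 3 + T)
h(m) = -30 + m² + m*(38 - m) (h(m) = (m² + m*(38 - m)) - 30 = -30 + m² + m*(38 - m))
-218*h(c(0)) - 948 = -218*(-30 + 38*(3 + 0)) - 948 = -218*(-30 + 38*3) - 948 = -218*(-30 + 114) - 948 = -218*84 - 948 = -18312 - 948 = -19260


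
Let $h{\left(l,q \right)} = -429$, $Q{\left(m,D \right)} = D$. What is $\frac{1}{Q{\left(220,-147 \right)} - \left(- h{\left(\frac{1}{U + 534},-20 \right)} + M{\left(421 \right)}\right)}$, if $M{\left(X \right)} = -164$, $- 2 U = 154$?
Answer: $- \frac{1}{412} \approx -0.0024272$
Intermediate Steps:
$U = -77$ ($U = \left(- \frac{1}{2}\right) 154 = -77$)
$\frac{1}{Q{\left(220,-147 \right)} - \left(- h{\left(\frac{1}{U + 534},-20 \right)} + M{\left(421 \right)}\right)} = \frac{1}{-147 - 265} = \frac{1}{-412} = - \frac{1}{412}$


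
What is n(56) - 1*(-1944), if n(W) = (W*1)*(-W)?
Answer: -1192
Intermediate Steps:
n(W) = -W² (n(W) = W*(-W) = -W²)
n(56) - 1*(-1944) = -1*56² - 1*(-1944) = -1*3136 + 1944 = -3136 + 1944 = -1192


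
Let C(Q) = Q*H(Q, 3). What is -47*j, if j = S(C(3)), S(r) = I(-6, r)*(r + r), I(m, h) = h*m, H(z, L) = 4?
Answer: 81216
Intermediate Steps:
C(Q) = 4*Q (C(Q) = Q*4 = 4*Q)
S(r) = -12*r**2 (S(r) = (r*(-6))*(r + r) = (-6*r)*(2*r) = -12*r**2)
j = -1728 (j = -12*(4*3)**2 = -12*12**2 = -12*144 = -1728)
-47*j = -47*(-1728) = 81216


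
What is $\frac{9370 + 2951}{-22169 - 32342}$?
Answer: $- \frac{12321}{54511} \approx -0.22603$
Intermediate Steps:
$\frac{9370 + 2951}{-22169 - 32342} = \frac{12321}{-54511} = 12321 \left(- \frac{1}{54511}\right) = - \frac{12321}{54511}$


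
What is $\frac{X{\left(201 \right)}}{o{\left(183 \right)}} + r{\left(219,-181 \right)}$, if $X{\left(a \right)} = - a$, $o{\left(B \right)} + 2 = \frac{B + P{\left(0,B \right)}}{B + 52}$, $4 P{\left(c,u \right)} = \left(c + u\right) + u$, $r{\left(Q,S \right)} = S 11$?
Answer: $- \frac{684011}{391} \approx -1749.4$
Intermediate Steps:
$r{\left(Q,S \right)} = 11 S$
$P{\left(c,u \right)} = \frac{u}{2} + \frac{c}{4}$ ($P{\left(c,u \right)} = \frac{\left(c + u\right) + u}{4} = \frac{c + 2 u}{4} = \frac{u}{2} + \frac{c}{4}$)
$o{\left(B \right)} = -2 + \frac{3 B}{2 \left(52 + B\right)}$ ($o{\left(B \right)} = -2 + \frac{B + \left(\frac{B}{2} + \frac{1}{4} \cdot 0\right)}{B + 52} = -2 + \frac{B + \left(\frac{B}{2} + 0\right)}{52 + B} = -2 + \frac{B + \frac{B}{2}}{52 + B} = -2 + \frac{\frac{3}{2} B}{52 + B} = -2 + \frac{3 B}{2 \left(52 + B\right)}$)
$\frac{X{\left(201 \right)}}{o{\left(183 \right)}} + r{\left(219,-181 \right)} = \frac{\left(-1\right) 201}{\frac{1}{2} \frac{1}{52 + 183} \left(-208 - 183\right)} + 11 \left(-181\right) = - \frac{201}{\frac{1}{2} \cdot \frac{1}{235} \left(-208 - 183\right)} - 1991 = - \frac{201}{\frac{1}{2} \cdot \frac{1}{235} \left(-391\right)} - 1991 = - \frac{201}{- \frac{391}{470}} - 1991 = \left(-201\right) \left(- \frac{470}{391}\right) - 1991 = \frac{94470}{391} - 1991 = - \frac{684011}{391}$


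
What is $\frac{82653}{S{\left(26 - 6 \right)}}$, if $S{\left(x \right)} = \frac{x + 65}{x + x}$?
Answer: $\frac{661224}{17} \approx 38896.0$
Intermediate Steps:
$S{\left(x \right)} = \frac{65 + x}{2 x}$
$\frac{82653}{S{\left(26 - 6 \right)}} = \frac{82653}{\frac{1}{2} \frac{1}{26 - 6} \left(65 + \left(26 - 6\right)\right)} = \frac{82653}{\frac{1}{2} \cdot \frac{1}{20} \left(65 + 20\right)} = \frac{82653}{\frac{1}{2} \cdot \frac{1}{20} \cdot 85} = \frac{82653}{\frac{17}{8}} = 82653 \cdot \frac{8}{17} = \frac{661224}{17}$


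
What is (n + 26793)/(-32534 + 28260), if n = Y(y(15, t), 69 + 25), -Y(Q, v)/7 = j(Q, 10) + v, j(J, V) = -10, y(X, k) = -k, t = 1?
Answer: -26205/4274 ≈ -6.1313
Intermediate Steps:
Y(Q, v) = 70 - 7*v (Y(Q, v) = -7*(-10 + v) = 70 - 7*v)
n = -588 (n = 70 - 7*(69 + 25) = 70 - 7*94 = 70 - 658 = -588)
(n + 26793)/(-32534 + 28260) = (-588 + 26793)/(-32534 + 28260) = 26205/(-4274) = 26205*(-1/4274) = -26205/4274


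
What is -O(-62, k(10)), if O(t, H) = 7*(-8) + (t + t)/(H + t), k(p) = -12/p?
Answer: 4269/79 ≈ 54.038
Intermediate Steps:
O(t, H) = -56 + 2*t/(H + t) (O(t, H) = -56 + (2*t)/(H + t) = -56 + 2*t/(H + t))
-O(-62, k(10)) = -2*(-(-336)/10 - 27*(-62))/(-12/10 - 62) = -2*(-(-336)/10 + 1674)/(-12*⅒ - 62) = -2*(-28*(-6/5) + 1674)/(-6/5 - 62) = -2*(168/5 + 1674)/(-316/5) = -2*(-5)*8538/(316*5) = -1*(-4269/79) = 4269/79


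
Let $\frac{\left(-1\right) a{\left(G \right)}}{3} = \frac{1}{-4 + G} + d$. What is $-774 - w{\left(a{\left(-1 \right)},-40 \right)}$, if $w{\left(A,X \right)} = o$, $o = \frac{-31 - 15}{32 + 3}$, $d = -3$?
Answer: $- \frac{27044}{35} \approx -772.69$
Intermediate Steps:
$a{\left(G \right)} = 9 - \frac{3}{-4 + G}$ ($a{\left(G \right)} = - 3 \left(\frac{1}{-4 + G} - 3\right) = - 3 \left(-3 + \frac{1}{-4 + G}\right) = 9 - \frac{3}{-4 + G}$)
$o = - \frac{46}{35} \approx -1.3143$
$w{\left(A,X \right)} = - \frac{46}{35}$
$-774 - w{\left(a{\left(-1 \right)},-40 \right)} = -774 - - \frac{46}{35} = -774 + \frac{46}{35} = - \frac{27044}{35}$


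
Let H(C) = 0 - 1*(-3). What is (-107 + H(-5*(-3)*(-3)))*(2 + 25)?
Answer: -2808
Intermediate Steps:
H(C) = 3 (H(C) = 0 + 3 = 3)
(-107 + H(-5*(-3)*(-3)))*(2 + 25) = (-107 + 3)*(2 + 25) = -104*27 = -2808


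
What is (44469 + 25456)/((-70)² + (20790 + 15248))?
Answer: 69925/40938 ≈ 1.7081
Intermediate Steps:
(44469 + 25456)/((-70)² + (20790 + 15248)) = 69925/(4900 + 36038) = 69925/40938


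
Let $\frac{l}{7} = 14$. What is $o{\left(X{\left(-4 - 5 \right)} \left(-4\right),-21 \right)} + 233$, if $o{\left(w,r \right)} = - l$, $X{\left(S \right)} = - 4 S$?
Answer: $135$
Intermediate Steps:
$l = 98$ ($l = 7 \cdot 14 = 98$)
$o{\left(w,r \right)} = -98$ ($o{\left(w,r \right)} = \left(-1\right) 98 = -98$)
$o{\left(X{\left(-4 - 5 \right)} \left(-4\right),-21 \right)} + 233 = -98 + 233 = 135$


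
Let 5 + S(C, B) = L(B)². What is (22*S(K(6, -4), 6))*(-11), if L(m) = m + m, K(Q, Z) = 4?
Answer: -33638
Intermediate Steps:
L(m) = 2*m
S(C, B) = -5 + 4*B² (S(C, B) = -5 + (2*B)² = -5 + 4*B²)
(22*S(K(6, -4), 6))*(-11) = (22*(-5 + 4*6²))*(-11) = (22*(-5 + 4*36))*(-11) = (22*(-5 + 144))*(-11) = (22*139)*(-11) = 3058*(-11) = -33638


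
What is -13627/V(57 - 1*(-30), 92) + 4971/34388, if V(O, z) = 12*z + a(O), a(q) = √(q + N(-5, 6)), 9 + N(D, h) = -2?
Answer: -127820467041/10477507780 + 13627*√19/609370 ≈ -12.102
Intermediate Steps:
N(D, h) = -11 (N(D, h) = -9 - 2 = -11)
a(q) = √(-11 + q) (a(q) = √(q - 11) = √(-11 + q))
V(O, z) = √(-11 + O) + 12*z (V(O, z) = 12*z + √(-11 + O) = √(-11 + O) + 12*z)
-13627/V(57 - 1*(-30), 92) + 4971/34388 = -13627/(√(-11 + (57 - 1*(-30))) + 12*92) + 4971/34388 = -13627/(√(-11 + (57 + 30)) + 1104) + 4971*(1/34388) = -13627/(√(-11 + 87) + 1104) + 4971/34388 = -13627/(√76 + 1104) + 4971/34388 = -13627/(2*√19 + 1104) + 4971/34388 = -13627/(1104 + 2*√19) + 4971/34388 = 4971/34388 - 13627/(1104 + 2*√19)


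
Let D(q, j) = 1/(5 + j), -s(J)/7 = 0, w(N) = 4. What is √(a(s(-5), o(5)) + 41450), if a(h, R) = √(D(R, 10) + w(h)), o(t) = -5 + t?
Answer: √(9326250 + 15*√915)/15 ≈ 203.60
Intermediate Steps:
s(J) = 0 (s(J) = -7*0 = 0)
a(h, R) = √915/15 (a(h, R) = √(1/(5 + 10) + 4) = √(1/15 + 4) = √(61/15) = √915/15)
√(a(s(-5), o(5)) + 41450) = √(√915/15 + 41450) = √(41450 + √915/15)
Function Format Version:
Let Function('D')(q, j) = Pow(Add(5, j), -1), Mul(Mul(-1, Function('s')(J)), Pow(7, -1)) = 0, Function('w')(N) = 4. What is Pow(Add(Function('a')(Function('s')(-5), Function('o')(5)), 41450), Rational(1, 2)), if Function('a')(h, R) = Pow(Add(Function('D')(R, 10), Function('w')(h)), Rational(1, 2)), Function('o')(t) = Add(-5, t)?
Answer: Mul(Rational(1, 15), Pow(Add(9326250, Mul(15, Pow(915, Rational(1, 2)))), Rational(1, 2))) ≈ 203.60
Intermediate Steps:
Function('s')(J) = 0 (Function('s')(J) = Mul(-7, 0) = 0)
Function('a')(h, R) = Mul(Rational(1, 15), Pow(915, Rational(1, 2))) (Function('a')(h, R) = Pow(Add(Pow(Add(5, 10), -1), 4), Rational(1, 2)) = Pow(Add(Pow(15, -1), 4), Rational(1, 2)) = Pow(Add(Rational(1, 15), 4), Rational(1, 2)) = Pow(Rational(61, 15), Rational(1, 2)) = Mul(Rational(1, 15), Pow(915, Rational(1, 2))))
Pow(Add(Function('a')(Function('s')(-5), Function('o')(5)), 41450), Rational(1, 2)) = Pow(Add(Mul(Rational(1, 15), Pow(915, Rational(1, 2))), 41450), Rational(1, 2)) = Pow(Add(41450, Mul(Rational(1, 15), Pow(915, Rational(1, 2)))), Rational(1, 2))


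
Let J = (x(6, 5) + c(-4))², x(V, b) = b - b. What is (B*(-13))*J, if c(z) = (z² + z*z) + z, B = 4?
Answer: -40768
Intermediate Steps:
x(V, b) = 0
c(z) = z + 2*z² (c(z) = (z² + z²) + z = 2*z² + z = z + 2*z²)
J = 784 (J = (0 - 4*(1 + 2*(-4)))² = (0 - 4*(1 - 8))² = (0 - 4*(-7))² = (0 + 28)² = 28² = 784)
(B*(-13))*J = (4*(-13))*784 = -52*784 = -40768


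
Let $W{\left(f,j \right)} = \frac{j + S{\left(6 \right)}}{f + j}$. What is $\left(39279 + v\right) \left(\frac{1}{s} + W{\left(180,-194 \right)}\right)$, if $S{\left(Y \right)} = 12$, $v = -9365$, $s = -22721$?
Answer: $\frac{8835758008}{22721} \approx 3.8888 \cdot 10^{5}$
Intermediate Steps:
$W{\left(f,j \right)} = \frac{12 + j}{f + j}$ ($W{\left(f,j \right)} = \frac{j + 12}{f + j} = \frac{12 + j}{f + j}$)
$\left(39279 + v\right) \left(\frac{1}{s} + W{\left(180,-194 \right)}\right) = \left(39279 - 9365\right) \left(\frac{1}{-22721} + \frac{12 - 194}{180 - 194}\right) = 29914 \left(- \frac{1}{22721} + \frac{1}{-14} \left(-182\right)\right) = 29914 \left(- \frac{1}{22721} - -13\right) = 29914 \left(- \frac{1}{22721} + 13\right) = 29914 \cdot \frac{295372}{22721} = \frac{8835758008}{22721}$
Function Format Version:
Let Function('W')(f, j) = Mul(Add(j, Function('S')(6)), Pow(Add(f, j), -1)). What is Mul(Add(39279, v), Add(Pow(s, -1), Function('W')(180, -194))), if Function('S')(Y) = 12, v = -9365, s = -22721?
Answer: Rational(8835758008, 22721) ≈ 3.8888e+5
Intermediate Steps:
Function('W')(f, j) = Mul(Pow(Add(f, j), -1), Add(12, j)) (Function('W')(f, j) = Mul(Add(j, 12), Pow(Add(f, j), -1)) = Mul(Add(12, j), Pow(Add(f, j), -1)) = Mul(Pow(Add(f, j), -1), Add(12, j)))
Mul(Add(39279, v), Add(Pow(s, -1), Function('W')(180, -194))) = Mul(Add(39279, -9365), Add(Pow(-22721, -1), Mul(Pow(Add(180, -194), -1), Add(12, -194)))) = Mul(29914, Add(Rational(-1, 22721), Mul(Pow(-14, -1), -182))) = Mul(29914, Add(Rational(-1, 22721), Mul(Rational(-1, 14), -182))) = Mul(29914, Add(Rational(-1, 22721), 13)) = Mul(29914, Rational(295372, 22721)) = Rational(8835758008, 22721)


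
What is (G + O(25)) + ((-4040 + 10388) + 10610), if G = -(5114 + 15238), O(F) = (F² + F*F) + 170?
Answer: -1974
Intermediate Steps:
O(F) = 170 + 2*F² (O(F) = (F² + F²) + 170 = 2*F² + 170 = 170 + 2*F²)
G = -20352 (G = -1*20352 = -20352)
(G + O(25)) + ((-4040 + 10388) + 10610) = (-20352 + (170 + 2*25²)) + ((-4040 + 10388) + 10610) = (-20352 + (170 + 2*625)) + (6348 + 10610) = (-20352 + (170 + 1250)) + 16958 = (-20352 + 1420) + 16958 = -18932 + 16958 = -1974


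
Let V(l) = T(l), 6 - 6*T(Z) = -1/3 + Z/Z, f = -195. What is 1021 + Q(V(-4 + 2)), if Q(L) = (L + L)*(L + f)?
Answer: 54749/81 ≈ 675.91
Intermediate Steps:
T(Z) = 8/9 (T(Z) = 1 - (-1/3 + Z/Z)/6 = 1 - (-1*⅓ + 1)/6 = 1 - (-⅓ + 1)/6 = 1 - ⅙*⅔ = 1 - ⅑ = 8/9)
V(l) = 8/9
Q(L) = 2*L*(-195 + L) (Q(L) = (L + L)*(L - 195) = (2*L)*(-195 + L) = 2*L*(-195 + L))
1021 + Q(V(-4 + 2)) = 1021 + 2*(8/9)*(-195 + 8/9) = 1021 + 2*(8/9)*(-1747/9) = 1021 - 27952/81 = 54749/81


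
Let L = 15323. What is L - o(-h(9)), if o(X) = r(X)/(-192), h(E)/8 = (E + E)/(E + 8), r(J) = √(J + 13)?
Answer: 15323 + √1309/3264 ≈ 15323.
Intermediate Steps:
r(J) = √(13 + J)
h(E) = 16*E/(8 + E) (h(E) = 8*((E + E)/(E + 8)) = 8*((2*E)/(8 + E)) = 8*(2*E/(8 + E)) = 16*E/(8 + E))
o(X) = -√(13 + X)/192 (o(X) = √(13 + X)/(-192) = √(13 + X)*(-1/192) = -√(13 + X)/192)
L - o(-h(9)) = 15323 - (-1)*√(13 - 16*9/(8 + 9))/192 = 15323 - (-1)*√(13 - 16*9/17)/192 = 15323 - (-1)*√(13 - 1*144/17)/192 = 15323 - (-1)*√(13 - 144/17)/192 = 15323 - (-1)*√(77/17)/192 = 15323 - (-1)*√1309/17/192 = 15323 - (-1)*√1309/3264 = 15323 + √1309/3264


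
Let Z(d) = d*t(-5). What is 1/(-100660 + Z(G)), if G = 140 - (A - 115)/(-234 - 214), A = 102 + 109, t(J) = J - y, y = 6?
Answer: -14/1430833 ≈ -9.7845e-6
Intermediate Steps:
t(J) = -6 + J (t(J) = J - 1*6 = J - 6 = -6 + J)
A = 211
G = 1963/14 (G = 140 - (211 - 115)/(-234 - 214) = 140 - 96/(-448) = 140 - 96*(-1)/448 = 140 - 1*(-3/14) = 140 + 3/14 = 1963/14 ≈ 140.21)
Z(d) = -11*d (Z(d) = d*(-6 - 5) = d*(-11) = -11*d)
1/(-100660 + Z(G)) = 1/(-100660 - 11*1963/14) = 1/(-100660 - 21593/14) = 1/(-1430833/14) = -14/1430833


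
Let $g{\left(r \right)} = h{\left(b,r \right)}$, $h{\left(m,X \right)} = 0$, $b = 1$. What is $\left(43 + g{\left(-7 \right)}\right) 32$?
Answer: $1376$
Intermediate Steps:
$g{\left(r \right)} = 0$
$\left(43 + g{\left(-7 \right)}\right) 32 = \left(43 + 0\right) 32 = 43 \cdot 32 = 1376$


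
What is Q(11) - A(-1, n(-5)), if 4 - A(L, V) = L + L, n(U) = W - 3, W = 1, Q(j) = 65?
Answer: 59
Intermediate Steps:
n(U) = -2 (n(U) = 1 - 3 = -2)
A(L, V) = 4 - 2*L (A(L, V) = 4 - (L + L) = 4 - 2*L)
Q(11) - A(-1, n(-5)) = 65 - (4 - 2*(-1)) = 65 - (4 + 2) = 65 - 1*6 = 65 - 6 = 59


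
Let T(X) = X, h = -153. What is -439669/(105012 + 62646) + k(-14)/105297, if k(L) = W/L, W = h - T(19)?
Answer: -108018789421/41192396994 ≈ -2.6223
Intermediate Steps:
W = -172 (W = -153 - 1*19 = -153 - 19 = -172)
k(L) = -172/L
-439669/(105012 + 62646) + k(-14)/105297 = -439669/(105012 + 62646) - 172/(-14)/105297 = -439669/167658 - 172*(-1/14)*(1/105297) = -439669*1/167658 + (86/7)*(1/105297) = -439669/167658 + 86/737079 = -108018789421/41192396994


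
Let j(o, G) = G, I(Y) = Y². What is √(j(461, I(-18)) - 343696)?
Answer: 2*I*√85843 ≈ 585.98*I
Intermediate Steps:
√(j(461, I(-18)) - 343696) = √((-18)² - 343696) = √(324 - 343696) = √(-343372) = 2*I*√85843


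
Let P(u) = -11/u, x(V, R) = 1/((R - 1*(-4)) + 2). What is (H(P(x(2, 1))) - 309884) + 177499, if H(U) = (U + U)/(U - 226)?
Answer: -40112501/303 ≈ -1.3238e+5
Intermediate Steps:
x(V, R) = 1/(6 + R) (x(V, R) = 1/((R + 4) + 2) = 1/((4 + R) + 2) = 1/(6 + R))
H(U) = 2*U/(-226 + U) (H(U) = (2*U)/(-226 + U) = 2*U/(-226 + U))
(H(P(x(2, 1))) - 309884) + 177499 = (2*(-11/(1/(6 + 1)))/(-226 - 11/(1/(6 + 1))) - 309884) + 177499 = (2*(-11/(1/7))/(-226 - 11/(1/7)) - 309884) + 177499 = (2*(-11/⅐)/(-226 - 11/⅐) - 309884) + 177499 = (2*(-11*7)/(-226 - 11*7) - 309884) + 177499 = (2*(-77)/(-226 - 77) - 309884) + 177499 = (2*(-77)/(-303) - 309884) + 177499 = (2*(-77)*(-1/303) - 309884) + 177499 = (154/303 - 309884) + 177499 = -93894698/303 + 177499 = -40112501/303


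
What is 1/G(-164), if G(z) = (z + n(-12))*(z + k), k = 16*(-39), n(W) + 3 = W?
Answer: 1/141052 ≈ 7.0896e-6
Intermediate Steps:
n(W) = -3 + W
k = -624
G(z) = (-624 + z)*(-15 + z) (G(z) = (z + (-3 - 12))*(z - 624) = (z - 15)*(-624 + z) = (-15 + z)*(-624 + z) = (-624 + z)*(-15 + z))
1/G(-164) = 1/(9360 + (-164)² - 639*(-164)) = 1/(9360 + 26896 + 104796) = 1/141052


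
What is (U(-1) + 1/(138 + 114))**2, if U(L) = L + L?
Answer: 253009/63504 ≈ 3.9841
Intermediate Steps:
U(L) = 2*L
(U(-1) + 1/(138 + 114))**2 = (2*(-1) + 1/(138 + 114))**2 = (-2 + 1/252)**2 = (-503/252)**2 = 253009/63504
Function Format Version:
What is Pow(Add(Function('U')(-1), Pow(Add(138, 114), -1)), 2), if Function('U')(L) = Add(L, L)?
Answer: Rational(253009, 63504) ≈ 3.9841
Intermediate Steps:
Function('U')(L) = Mul(2, L)
Pow(Add(Function('U')(-1), Pow(Add(138, 114), -1)), 2) = Pow(Add(Mul(2, -1), Pow(Add(138, 114), -1)), 2) = Pow(Add(-2, Pow(252, -1)), 2) = Pow(Add(-2, Rational(1, 252)), 2) = Pow(Rational(-503, 252), 2) = Rational(253009, 63504)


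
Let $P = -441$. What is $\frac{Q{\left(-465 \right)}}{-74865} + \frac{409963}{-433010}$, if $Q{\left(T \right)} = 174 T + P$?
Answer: $\frac{691673}{4945430} \approx 0.13986$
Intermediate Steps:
$Q{\left(T \right)} = -441 + 174 T$ ($Q{\left(T \right)} = 174 T - 441 = -441 + 174 T$)
$\frac{Q{\left(-465 \right)}}{-74865} + \frac{409963}{-433010} = \frac{-441 + 174 \left(-465\right)}{-74865} + \frac{409963}{-433010} = \left(-441 - 80910\right) \left(- \frac{1}{74865}\right) + 409963 \left(- \frac{1}{433010}\right) = \left(-81351\right) \left(- \frac{1}{74865}\right) - \frac{21577}{22790} = \frac{1179}{1085} - \frac{21577}{22790} = \frac{691673}{4945430}$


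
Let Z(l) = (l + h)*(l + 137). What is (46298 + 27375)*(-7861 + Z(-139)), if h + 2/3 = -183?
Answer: -1594799431/3 ≈ -5.3160e+8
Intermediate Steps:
h = -551/3 (h = -⅔ - 183 = -551/3 ≈ -183.67)
Z(l) = (137 + l)*(-551/3 + l) (Z(l) = (l - 551/3)*(l + 137) = (-551/3 + l)*(137 + l) = (137 + l)*(-551/3 + l))
(46298 + 27375)*(-7861 + Z(-139)) = (46298 + 27375)*(-7861 + (-75487/3 + (-139)² - 140/3*(-139))) = 73673*(-7861 + (-75487/3 + 19321 + 19460/3)) = 73673*(-7861 + 1936/3) = 73673*(-21647/3) = -1594799431/3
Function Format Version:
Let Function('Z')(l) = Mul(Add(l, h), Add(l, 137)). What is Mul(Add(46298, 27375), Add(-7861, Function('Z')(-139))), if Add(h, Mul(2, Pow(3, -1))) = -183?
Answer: Rational(-1594799431, 3) ≈ -5.3160e+8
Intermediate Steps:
h = Rational(-551, 3) (h = Add(Rational(-2, 3), -183) = Rational(-551, 3) ≈ -183.67)
Function('Z')(l) = Mul(Add(137, l), Add(Rational(-551, 3), l)) (Function('Z')(l) = Mul(Add(l, Rational(-551, 3)), Add(l, 137)) = Mul(Add(Rational(-551, 3), l), Add(137, l)) = Mul(Add(137, l), Add(Rational(-551, 3), l)))
Mul(Add(46298, 27375), Add(-7861, Function('Z')(-139))) = Mul(Add(46298, 27375), Add(-7861, Add(Rational(-75487, 3), Pow(-139, 2), Mul(Rational(-140, 3), -139)))) = Mul(73673, Add(-7861, Add(Rational(-75487, 3), 19321, Rational(19460, 3)))) = Mul(73673, Add(-7861, Rational(1936, 3))) = Mul(73673, Rational(-21647, 3)) = Rational(-1594799431, 3)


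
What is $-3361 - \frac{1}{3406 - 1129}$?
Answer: $- \frac{7652998}{2277} \approx -3361.0$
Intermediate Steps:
$-3361 - \frac{1}{3406 - 1129} = -3361 - \frac{1}{2277} = - \frac{7652998}{2277}$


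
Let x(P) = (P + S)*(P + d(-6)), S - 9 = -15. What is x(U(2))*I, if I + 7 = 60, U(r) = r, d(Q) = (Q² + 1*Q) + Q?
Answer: -5512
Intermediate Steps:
S = -6 (S = 9 - 15 = -6)
d(Q) = Q² + 2*Q (d(Q) = (Q² + Q) + Q = (Q + Q²) + Q = Q² + 2*Q)
I = 53 (I = -7 + 60 = 53)
x(P) = (-6 + P)*(24 + P) (x(P) = (P - 6)*(P - 6*(2 - 6)) = (-6 + P)*(P - 6*(-4)) = (-6 + P)*(P + 24) = (-6 + P)*(24 + P))
x(U(2))*I = (-144 + 2² + 18*2)*53 = (-144 + 4 + 36)*53 = -104*53 = -5512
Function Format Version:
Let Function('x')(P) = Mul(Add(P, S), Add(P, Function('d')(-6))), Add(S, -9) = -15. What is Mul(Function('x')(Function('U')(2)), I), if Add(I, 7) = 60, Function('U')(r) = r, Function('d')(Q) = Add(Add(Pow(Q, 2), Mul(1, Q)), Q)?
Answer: -5512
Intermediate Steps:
S = -6 (S = Add(9, -15) = -6)
Function('d')(Q) = Add(Pow(Q, 2), Mul(2, Q)) (Function('d')(Q) = Add(Add(Pow(Q, 2), Q), Q) = Add(Add(Q, Pow(Q, 2)), Q) = Add(Pow(Q, 2), Mul(2, Q)))
I = 53 (I = Add(-7, 60) = 53)
Function('x')(P) = Mul(Add(-6, P), Add(24, P)) (Function('x')(P) = Mul(Add(P, -6), Add(P, Mul(-6, Add(2, -6)))) = Mul(Add(-6, P), Add(P, Mul(-6, -4))) = Mul(Add(-6, P), Add(P, 24)) = Mul(Add(-6, P), Add(24, P)))
Mul(Function('x')(Function('U')(2)), I) = Mul(Add(-144, Pow(2, 2), Mul(18, 2)), 53) = Mul(Add(-144, 4, 36), 53) = Mul(-104, 53) = -5512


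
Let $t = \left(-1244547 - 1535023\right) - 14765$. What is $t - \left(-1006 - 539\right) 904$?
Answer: $-1397655$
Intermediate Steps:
$t = -2794335$ ($t = -2779570 - 14765 = -2794335$)
$t - \left(-1006 - 539\right) 904 = -2794335 - \left(-1006 - 539\right) 904 = -2794335 - \left(-1545\right) 904 = -2794335 - -1396680 = -2794335 + 1396680 = -1397655$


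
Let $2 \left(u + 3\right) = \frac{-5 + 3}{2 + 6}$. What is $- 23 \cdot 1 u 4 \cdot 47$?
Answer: $\frac{27025}{2} \approx 13513.0$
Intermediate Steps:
$u = - \frac{25}{8}$ ($u = -3 + \frac{\left(-5 + 3\right) \frac{1}{2 + 6}}{2} = -3 + \frac{\left(-2\right) \frac{1}{8}}{2} = -3 + \frac{1}{2} \left(- \frac{1}{4}\right) = -3 - \frac{1}{8} = - \frac{25}{8} \approx -3.125$)
$- 23 \cdot 1 u 4 \cdot 47 = - 23 \cdot 1 \left(- \frac{25}{8}\right) 4 \cdot 47 = - 23 \left(\left(- \frac{25}{8}\right) 4\right) 47 = \left(-23\right) \left(- \frac{25}{2}\right) 47 = \frac{575}{2} \cdot 47 = \frac{27025}{2}$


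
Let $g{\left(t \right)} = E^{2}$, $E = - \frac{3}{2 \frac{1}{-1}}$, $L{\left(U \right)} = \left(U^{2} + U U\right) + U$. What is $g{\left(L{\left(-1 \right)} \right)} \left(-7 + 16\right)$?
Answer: $\frac{81}{4} \approx 20.25$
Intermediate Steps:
$L{\left(U \right)} = U + 2 U^{2}$ ($L{\left(U \right)} = \left(U^{2} + U^{2}\right) + U = 2 U^{2} + U = U + 2 U^{2}$)
$E = \frac{3}{2}$ ($E = - \frac{3}{2 \left(-1\right)} = - \frac{3}{-2} = \left(-3\right) \left(- \frac{1}{2}\right) = \frac{3}{2} \approx 1.5$)
$g{\left(t \right)} = \frac{9}{4}$ ($g{\left(t \right)} = \left(\frac{3}{2}\right)^{2} = \frac{9}{4}$)
$g{\left(L{\left(-1 \right)} \right)} \left(-7 + 16\right) = \frac{9 \left(-7 + 16\right)}{4} = \frac{9}{4} \cdot 9 = \frac{81}{4}$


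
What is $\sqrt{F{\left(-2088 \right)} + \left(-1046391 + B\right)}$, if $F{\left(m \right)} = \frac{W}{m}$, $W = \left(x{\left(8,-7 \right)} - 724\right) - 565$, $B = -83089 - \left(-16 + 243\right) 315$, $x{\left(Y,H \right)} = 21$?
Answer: $\frac{i \sqrt{36361003474}}{174} \approx 1095.9 i$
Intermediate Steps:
$B = -154594$ ($B = -83089 - 227 \cdot 315 = -83089 - 71505 = -154594$)
$W = -1268$ ($W = \left(21 - 724\right) - 565 = -703 - 565 = -1268$)
$F{\left(m \right)} = - \frac{1268}{m}$
$\sqrt{F{\left(-2088 \right)} + \left(-1046391 + B\right)} = \sqrt{- \frac{1268}{-2088} - 1200985} = \sqrt{\left(-1268\right) \left(- \frac{1}{2088}\right) - 1200985} = \sqrt{\frac{317}{522} - 1200985} = \sqrt{- \frac{626913853}{522}} = \frac{i \sqrt{36361003474}}{174}$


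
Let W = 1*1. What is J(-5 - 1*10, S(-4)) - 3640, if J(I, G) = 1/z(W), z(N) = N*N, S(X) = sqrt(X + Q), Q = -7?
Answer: -3639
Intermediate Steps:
S(X) = sqrt(-7 + X) (S(X) = sqrt(X - 7) = sqrt(-7 + X))
W = 1
z(N) = N**2
J(I, G) = 1 (J(I, G) = 1/(1**2) = 1/1 = 1)
J(-5 - 1*10, S(-4)) - 3640 = 1 - 3640 = -3639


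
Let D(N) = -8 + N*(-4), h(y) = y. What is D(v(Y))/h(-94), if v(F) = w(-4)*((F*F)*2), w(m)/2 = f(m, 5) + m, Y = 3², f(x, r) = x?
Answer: -5180/47 ≈ -110.21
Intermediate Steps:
Y = 9
w(m) = 4*m (w(m) = 2*(m + m) = 2*(2*m) = 4*m)
v(F) = -32*F² (v(F) = (4*(-4))*((F*F)*2) = -16*F²*2 = -32*F²)
D(N) = -8 - 4*N
D(v(Y))/h(-94) = (-8 - (-128)*9²)/(-94) = (-8 - (-128)*81)*(-1/94) = (-8 - 4*(-2592))*(-1/94) = (-8 + 10368)*(-1/94) = 10360*(-1/94) = -5180/47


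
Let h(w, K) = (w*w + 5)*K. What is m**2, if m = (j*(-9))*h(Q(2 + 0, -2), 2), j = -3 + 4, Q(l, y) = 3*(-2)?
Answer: 544644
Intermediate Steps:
Q(l, y) = -6
h(w, K) = K*(5 + w**2) (h(w, K) = (w**2 + 5)*K = (5 + w**2)*K = K*(5 + w**2))
j = 1
m = -738 (m = (1*(-9))*(2*(5 + (-6)**2)) = -18*(5 + 36) = -18*41 = -9*82 = -738)
m**2 = (-738)**2 = 544644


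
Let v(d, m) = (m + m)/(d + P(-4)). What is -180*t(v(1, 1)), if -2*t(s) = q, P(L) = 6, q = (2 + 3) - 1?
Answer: 360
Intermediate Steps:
q = 4 (q = 5 - 1 = 4)
v(d, m) = 2*m/(6 + d) (v(d, m) = (m + m)/(d + 6) = (2*m)/(6 + d) = 2*m/(6 + d))
t(s) = -2 (t(s) = -½*4 = -2)
-180*t(v(1, 1)) = -180*(-2) = 360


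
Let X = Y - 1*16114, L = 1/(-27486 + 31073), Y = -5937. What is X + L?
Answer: -79096936/3587 ≈ -22051.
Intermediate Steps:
L = 1/3587 ≈ 0.00027878
X = -22051 (X = -5937 - 1*16114 = -5937 - 16114 = -22051)
X + L = -22051 + 1/3587 = -79096936/3587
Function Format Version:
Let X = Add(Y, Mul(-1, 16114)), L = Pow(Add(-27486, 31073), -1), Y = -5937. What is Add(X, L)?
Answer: Rational(-79096936, 3587) ≈ -22051.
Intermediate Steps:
L = Rational(1, 3587) (L = Pow(3587, -1) = Rational(1, 3587) ≈ 0.00027878)
X = -22051 (X = Add(-5937, Mul(-1, 16114)) = Add(-5937, -16114) = -22051)
Add(X, L) = Add(-22051, Rational(1, 3587)) = Rational(-79096936, 3587)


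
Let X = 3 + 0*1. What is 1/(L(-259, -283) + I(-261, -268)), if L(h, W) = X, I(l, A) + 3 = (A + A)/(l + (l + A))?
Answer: 395/268 ≈ 1.4739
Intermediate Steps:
I(l, A) = -3 + 2*A/(A + 2*l) (I(l, A) = -3 + (A + A)/(l + (l + A)) = -3 + (2*A)/(l + (A + l)) = -3 + (2*A)/(A + 2*l) = -3 + 2*A/(A + 2*l))
X = 3 (X = 3 + 0 = 3)
L(h, W) = 3
1/(L(-259, -283) + I(-261, -268)) = 1/(3 + (-1*(-268) - 6*(-261))/(-268 + 2*(-261))) = 1/(3 + (268 + 1566)/(-268 - 522)) = 1/(3 + 1834/(-790)) = 1/(3 - 1/790*1834) = 1/(3 - 917/395) = 1/(268/395) = 395/268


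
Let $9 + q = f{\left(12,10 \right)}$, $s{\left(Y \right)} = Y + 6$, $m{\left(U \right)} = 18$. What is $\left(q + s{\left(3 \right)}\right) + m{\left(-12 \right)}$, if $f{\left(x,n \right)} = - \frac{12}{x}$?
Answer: $17$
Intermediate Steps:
$s{\left(Y \right)} = 6 + Y$
$q = -10$ ($q = -9 - \frac{12}{12} = -9 - 1 = -10$)
$\left(q + s{\left(3 \right)}\right) + m{\left(-12 \right)} = \left(-10 + \left(6 + 3\right)\right) + 18 = \left(-10 + 9\right) + 18 = -1 + 18 = 17$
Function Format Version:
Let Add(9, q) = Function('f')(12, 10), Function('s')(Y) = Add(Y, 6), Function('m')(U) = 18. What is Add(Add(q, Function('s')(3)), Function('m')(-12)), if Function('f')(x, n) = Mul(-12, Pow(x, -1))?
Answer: 17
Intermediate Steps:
Function('s')(Y) = Add(6, Y)
q = -10 (q = Add(-9, Mul(-12, Pow(12, -1))) = Add(-9, Mul(-12, Rational(1, 12))) = Add(-9, -1) = -10)
Add(Add(q, Function('s')(3)), Function('m')(-12)) = Add(Add(-10, Add(6, 3)), 18) = Add(Add(-10, 9), 18) = Add(-1, 18) = 17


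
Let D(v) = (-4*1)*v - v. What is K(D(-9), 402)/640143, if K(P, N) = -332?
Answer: -332/640143 ≈ -0.00051863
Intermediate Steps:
D(v) = -5*v (D(v) = -4*v - v = -5*v)
K(D(-9), 402)/640143 = -332/640143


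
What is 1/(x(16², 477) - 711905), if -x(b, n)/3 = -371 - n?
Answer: -1/709361 ≈ -1.4097e-6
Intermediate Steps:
x(b, n) = 1113 + 3*n (x(b, n) = -3*(-371 - n) = 1113 + 3*n)
1/(x(16², 477) - 711905) = 1/((1113 + 3*477) - 711905) = 1/((1113 + 1431) - 711905) = 1/(2544 - 711905) = 1/(-709361) = -1/709361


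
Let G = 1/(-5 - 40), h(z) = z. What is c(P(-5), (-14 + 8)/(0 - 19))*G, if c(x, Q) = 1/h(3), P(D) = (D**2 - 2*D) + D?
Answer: -1/135 ≈ -0.0074074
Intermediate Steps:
P(D) = D**2 - D
c(x, Q) = 1/3
G = -1/45 (G = 1/(-45) = -1/45 ≈ -0.022222)
c(P(-5), (-14 + 8)/(0 - 19))*G = (1/3)*(-1/45) = -1/135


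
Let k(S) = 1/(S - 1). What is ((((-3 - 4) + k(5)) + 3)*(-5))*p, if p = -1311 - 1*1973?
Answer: -61575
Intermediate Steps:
p = -3284 (p = -1311 - 1973 = -3284)
k(S) = 1/(-1 + S)
((((-3 - 4) + k(5)) + 3)*(-5))*p = ((((-3 - 4) + 1/(-1 + 5)) + 3)*(-5))*(-3284) = (((-7 + 1/4) + 3)*(-5))*(-3284) = ((-27/4 + 3)*(-5))*(-3284) = -15/4*(-5)*(-3284) = (75/4)*(-3284) = -61575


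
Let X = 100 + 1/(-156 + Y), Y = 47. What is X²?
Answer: 118788201/11881 ≈ 9998.2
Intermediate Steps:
X = 10899/109 (X = 100 + 1/(-156 + 47) = 100 + 1/(-109) = 100 - 1/109 = 10899/109 ≈ 99.991)
X² = (10899/109)² = 118788201/11881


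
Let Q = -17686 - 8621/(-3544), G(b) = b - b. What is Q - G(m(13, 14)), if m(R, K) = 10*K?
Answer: -62670563/3544 ≈ -17684.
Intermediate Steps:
G(b) = 0
Q = -62670563/3544 (Q = -17686 - 8621*(-1/3544) = -17686 + 8621/3544 = -62670563/3544 ≈ -17684.)
Q - G(m(13, 14)) = -62670563/3544 - 1*0 = -62670563/3544 + 0 = -62670563/3544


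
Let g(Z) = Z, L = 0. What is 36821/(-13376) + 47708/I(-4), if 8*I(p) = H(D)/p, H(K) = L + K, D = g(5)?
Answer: -20420734761/66880 ≈ -3.0533e+5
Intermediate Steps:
D = 5
H(K) = K (H(K) = 0 + K = K)
I(p) = 5/(8*p) (I(p) = (5/p)/8 = 5/(8*p))
36821/(-13376) + 47708/I(-4) = 36821/(-13376) + 47708/(((5/8)/(-4))) = 36821*(-1/13376) + 47708/(((5/8)*(-1/4))) = -36821/13376 + 47708/(-5/32) = -36821/13376 + 47708*(-32/5) = -36821/13376 - 1526656/5 = -20420734761/66880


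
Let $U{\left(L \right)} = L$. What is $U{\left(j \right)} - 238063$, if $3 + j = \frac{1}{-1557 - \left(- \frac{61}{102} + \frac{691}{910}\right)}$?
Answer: $- \frac{8602259726453}{36133928} \approx -2.3807 \cdot 10^{5}$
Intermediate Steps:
$j = - \frac{108424989}{36133928}$ ($j = -3 + \frac{1}{-1557 - \left(- \frac{61}{102} + \frac{691}{910}\right)} = -3 + \frac{1}{-1557 - \frac{3743}{23205}} = -3 + \frac{1}{- \frac{36133928}{23205}} = -3 - \frac{23205}{36133928} = - \frac{108424989}{36133928} \approx -3.0006$)
$U{\left(j \right)} - 238063 = - \frac{108424989}{36133928} - 238063 = - \frac{8602259726453}{36133928}$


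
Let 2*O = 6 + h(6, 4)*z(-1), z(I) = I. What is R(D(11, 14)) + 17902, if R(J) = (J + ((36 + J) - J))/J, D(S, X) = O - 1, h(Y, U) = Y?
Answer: 17867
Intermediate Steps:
O = 0 (O = (6 + 6*(-1))/2 = (6 - 6)/2 = (½)*0 = 0)
D(S, X) = -1 (D(S, X) = 0 - 1 = -1)
R(J) = (36 + J)/J (R(J) = (J + 36)/J = (36 + J)/J)
R(D(11, 14)) + 17902 = (36 - 1)/(-1) + 17902 = -1*35 + 17902 = -35 + 17902 = 17867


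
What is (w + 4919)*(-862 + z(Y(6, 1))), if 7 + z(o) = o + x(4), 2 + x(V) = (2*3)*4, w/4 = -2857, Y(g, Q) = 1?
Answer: 5506614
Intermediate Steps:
w = -11428 (w = 4*(-2857) = -11428)
x(V) = 22 (x(V) = -2 + (2*3)*4 = -2 + 6*4 = -2 + 24 = 22)
z(o) = 15 + o (z(o) = -7 + (o + 22) = -7 + (22 + o) = 15 + o)
(w + 4919)*(-862 + z(Y(6, 1))) = (-11428 + 4919)*(-862 + (15 + 1)) = -6509*(-862 + 16) = -6509*(-846) = 5506614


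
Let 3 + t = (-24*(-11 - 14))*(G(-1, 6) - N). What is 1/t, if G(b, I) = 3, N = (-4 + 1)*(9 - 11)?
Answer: -1/1803 ≈ -0.00055463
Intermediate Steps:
N = 6 (N = -3*(-2) = 6)
t = -1803 (t = -3 + (-24*(-11 - 14))*(3 - 1*6) = -3 + (-24*(-25))*(3 - 6) = -3 + 600*(-3) = -3 - 1800 = -1803)
1/t = 1/(-1803) = -1/1803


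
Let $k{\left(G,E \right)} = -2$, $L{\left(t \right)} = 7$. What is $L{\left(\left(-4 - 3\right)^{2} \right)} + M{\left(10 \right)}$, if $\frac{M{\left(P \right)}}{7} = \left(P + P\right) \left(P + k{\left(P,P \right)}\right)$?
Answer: $1127$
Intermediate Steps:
$M{\left(P \right)} = 14 P \left(-2 + P\right)$ ($M{\left(P \right)} = 7 \left(P + P\right) \left(P - 2\right) = 7 \cdot 2 P \left(-2 + P\right) = 14 P \left(-2 + P\right)$)
$L{\left(\left(-4 - 3\right)^{2} \right)} + M{\left(10 \right)} = 7 + 14 \cdot 10 \left(-2 + 10\right) = 7 + 14 \cdot 10 \cdot 8 = 7 + 1120 = 1127$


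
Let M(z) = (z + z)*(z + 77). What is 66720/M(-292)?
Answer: 1668/3139 ≈ 0.53138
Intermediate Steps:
M(z) = 2*z*(77 + z) (M(z) = (2*z)*(77 + z) = 2*z*(77 + z))
66720/M(-292) = 66720/((2*(-292)*(77 - 292))) = 66720/((2*(-292)*(-215))) = 66720/125560 = 66720*(1/125560) = 1668/3139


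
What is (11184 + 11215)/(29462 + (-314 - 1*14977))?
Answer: 22399/14171 ≈ 1.5806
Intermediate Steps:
(11184 + 11215)/(29462 + (-314 - 1*14977)) = 22399/(29462 + (-314 - 14977)) = 22399/(29462 - 15291) = 22399/14171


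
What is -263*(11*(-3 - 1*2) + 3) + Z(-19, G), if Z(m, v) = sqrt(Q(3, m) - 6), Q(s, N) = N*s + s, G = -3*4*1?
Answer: 13676 + 2*I*sqrt(15) ≈ 13676.0 + 7.746*I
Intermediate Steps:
G = -12 (G = -12*1 = -12)
Q(s, N) = s + N*s
Z(m, v) = sqrt(-3 + 3*m) (Z(m, v) = sqrt(3*(1 + m) - 6) = sqrt((3 + 3*m) - 6) = sqrt(-3 + 3*m))
-263*(11*(-3 - 1*2) + 3) + Z(-19, G) = -263*(11*(-3 - 1*2) + 3) + sqrt(-3 + 3*(-19)) = -263*(11*(-3 - 2) + 3) + sqrt(-3 - 57) = -263*(11*(-5) + 3) + sqrt(-60) = -263*(-55 + 3) + 2*I*sqrt(15) = -263*(-52) + 2*I*sqrt(15) = 13676 + 2*I*sqrt(15)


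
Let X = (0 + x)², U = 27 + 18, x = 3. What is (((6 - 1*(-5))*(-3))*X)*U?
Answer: -13365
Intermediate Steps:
U = 45
X = 9 (X = (0 + 3)² = 3² = 9)
(((6 - 1*(-5))*(-3))*X)*U = (((6 - 1*(-5))*(-3))*9)*45 = (((6 + 5)*(-3))*9)*45 = ((11*(-3))*9)*45 = -33*9*45 = -297*45 = -13365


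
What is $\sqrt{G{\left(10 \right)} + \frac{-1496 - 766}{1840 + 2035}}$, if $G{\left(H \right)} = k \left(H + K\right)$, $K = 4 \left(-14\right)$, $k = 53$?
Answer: $\frac{2 i \sqrt{366168590}}{775} \approx 49.382 i$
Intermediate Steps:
$K = -56$
$G{\left(H \right)} = -2968 + 53 H$ ($G{\left(H \right)} = 53 \left(H - 56\right) = 53 \left(-56 + H\right) = -2968 + 53 H$)
$\sqrt{G{\left(10 \right)} + \frac{-1496 - 766}{1840 + 2035}} = \sqrt{\left(-2968 + 53 \cdot 10\right) + \frac{-1496 - 766}{1840 + 2035}} = \sqrt{\left(-2968 + 530\right) - \frac{2262}{3875}} = \sqrt{-2438 - \frac{2262}{3875}} = \sqrt{- \frac{9449512}{3875}} = \frac{2 i \sqrt{366168590}}{775}$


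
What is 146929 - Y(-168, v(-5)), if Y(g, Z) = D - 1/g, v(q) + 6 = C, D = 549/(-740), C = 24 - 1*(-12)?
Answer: 4566576193/31080 ≈ 1.4693e+5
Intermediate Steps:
C = 36 (C = 24 + 12 = 36)
D = -549/740 (D = 549*(-1/740) = -549/740 ≈ -0.74189)
v(q) = 30 (v(q) = -6 + 36 = 30)
Y(g, Z) = -549/740 - 1/g
146929 - Y(-168, v(-5)) = 146929 - (-549/740 - 1/(-168)) = 146929 - (-549/740 - 1*(-1/168)) = 146929 - (-549/740 + 1/168) = 146929 - 1*(-22873/31080) = 146929 + 22873/31080 = 4566576193/31080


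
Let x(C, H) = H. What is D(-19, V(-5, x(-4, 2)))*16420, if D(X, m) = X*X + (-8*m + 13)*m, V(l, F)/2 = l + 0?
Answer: -9342980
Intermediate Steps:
V(l, F) = 2*l (V(l, F) = 2*(l + 0) = 2*l)
D(X, m) = X² + m*(13 - 8*m) (D(X, m) = X² + (13 - 8*m)*m = X² + m*(13 - 8*m))
D(-19, V(-5, x(-4, 2)))*16420 = ((-19)² - 8*(2*(-5))² + 13*(2*(-5)))*16420 = (361 - 8*(-10)² + 13*(-10))*16420 = (361 - 8*100 - 130)*16420 = (361 - 800 - 130)*16420 = -569*16420 = -9342980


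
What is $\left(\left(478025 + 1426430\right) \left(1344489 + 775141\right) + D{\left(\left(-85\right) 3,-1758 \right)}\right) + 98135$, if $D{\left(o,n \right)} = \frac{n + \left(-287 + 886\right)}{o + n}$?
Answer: $\frac{133212421642924}{33} \approx 4.0367 \cdot 10^{12}$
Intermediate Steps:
$D{\left(o,n \right)} = \frac{599 + n}{n + o}$ ($D{\left(o,n \right)} = \frac{n + 599}{n + o} = \frac{599 + n}{n + o}$)
$\left(\left(478025 + 1426430\right) \left(1344489 + 775141\right) + D{\left(\left(-85\right) 3,-1758 \right)}\right) + 98135 = \left(\left(478025 + 1426430\right) \left(1344489 + 775141\right) + \frac{599 - 1758}{-1758 - 255}\right) + 98135 = \left(1904455 \cdot 2119630 + \frac{1}{-1758 - 255} \left(-1159\right)\right) + 98135 = \left(4036739951650 + \frac{1}{-2013} \left(-1159\right)\right) + 98135 = \left(4036739951650 - - \frac{19}{33}\right) + 98135 = \left(4036739951650 + \frac{19}{33}\right) + 98135 = \frac{133212418404469}{33} + 98135 = \frac{133212421642924}{33}$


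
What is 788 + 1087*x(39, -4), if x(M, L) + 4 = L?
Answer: -7908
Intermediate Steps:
x(M, L) = -4 + L
788 + 1087*x(39, -4) = 788 + 1087*(-4 - 4) = 788 + 1087*(-8) = 788 - 8696 = -7908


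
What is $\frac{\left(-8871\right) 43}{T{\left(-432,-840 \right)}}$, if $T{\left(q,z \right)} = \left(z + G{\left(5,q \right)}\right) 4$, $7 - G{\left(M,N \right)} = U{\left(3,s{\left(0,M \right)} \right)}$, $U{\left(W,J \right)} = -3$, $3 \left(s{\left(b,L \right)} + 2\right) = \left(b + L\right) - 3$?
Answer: $\frac{381453}{3320} \approx 114.9$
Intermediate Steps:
$s{\left(b,L \right)} = -3 + \frac{L}{3} + \frac{b}{3}$ ($s{\left(b,L \right)} = -2 + \frac{\left(b + L\right) - 3}{3} = -2 + \frac{\left(L + b\right) - 3}{3} = -2 + \frac{-3 + L + b}{3} = -2 + \left(-1 + \frac{L}{3} + \frac{b}{3}\right) = -3 + \frac{L}{3} + \frac{b}{3}$)
$G{\left(M,N \right)} = 10$ ($G{\left(M,N \right)} = 7 - -3 = 7 + 3 = 10$)
$T{\left(q,z \right)} = 40 + 4 z$ ($T{\left(q,z \right)} = \left(z + 10\right) 4 = \left(10 + z\right) 4 = 40 + 4 z$)
$\frac{\left(-8871\right) 43}{T{\left(-432,-840 \right)}} = \frac{\left(-8871\right) 43}{40 + 4 \left(-840\right)} = - \frac{381453}{40 - 3360} = - \frac{381453}{-3320} = \left(-381453\right) \left(- \frac{1}{3320}\right) = \frac{381453}{3320}$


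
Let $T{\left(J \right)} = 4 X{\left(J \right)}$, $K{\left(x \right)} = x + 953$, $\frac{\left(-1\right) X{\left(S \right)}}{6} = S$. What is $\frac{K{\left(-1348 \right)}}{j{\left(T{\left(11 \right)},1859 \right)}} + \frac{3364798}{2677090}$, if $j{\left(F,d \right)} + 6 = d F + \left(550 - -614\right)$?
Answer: $\frac{824261558857}{655375725810} \approx 1.2577$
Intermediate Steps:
$X{\left(S \right)} = - 6 S$
$K{\left(x \right)} = 953 + x$
$T{\left(J \right)} = - 24 J$ ($T{\left(J \right)} = 4 \left(- 6 J\right) = - 24 J$)
$j{\left(F,d \right)} = 1158 + F d$ ($j{\left(F,d \right)} = -6 + \left(d F + \left(550 - -614\right)\right) = -6 + \left(F d + \left(550 + 614\right)\right) = -6 + \left(F d + 1164\right) = -6 + \left(1164 + F d\right) = 1158 + F d$)
$\frac{K{\left(-1348 \right)}}{j{\left(T{\left(11 \right)},1859 \right)}} + \frac{3364798}{2677090} = \frac{953 - 1348}{1158 + \left(-24\right) 11 \cdot 1859} + \frac{3364798}{2677090} = - \frac{395}{1158 - 490776} + 3364798 \cdot \frac{1}{2677090} = - \frac{395}{1158 - 490776} + \frac{1682399}{1338545} = - \frac{395}{-489618} + \frac{1682399}{1338545} = \left(-395\right) \left(- \frac{1}{489618}\right) + \frac{1682399}{1338545} = \frac{395}{489618} + \frac{1682399}{1338545} = \frac{824261558857}{655375725810}$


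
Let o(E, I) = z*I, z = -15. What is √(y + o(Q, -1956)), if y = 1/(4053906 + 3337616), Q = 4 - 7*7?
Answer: √1602979089967432082/7391522 ≈ 171.29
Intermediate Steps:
Q = -45 (Q = 4 - 49 = -45)
o(E, I) = -15*I
y = 1/7391522 ≈ 1.3529e-7
√(y + o(Q, -1956)) = √(1/7391522 - 15*(-1956)) = √(1/7391522 + 29340) = √(216867255481/7391522) = √1602979089967432082/7391522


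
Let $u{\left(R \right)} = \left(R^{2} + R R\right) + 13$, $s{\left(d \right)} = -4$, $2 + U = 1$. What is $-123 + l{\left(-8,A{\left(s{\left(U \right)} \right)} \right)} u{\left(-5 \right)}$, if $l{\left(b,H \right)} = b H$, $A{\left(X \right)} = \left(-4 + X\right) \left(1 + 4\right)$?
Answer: $20037$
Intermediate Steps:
$U = -1$ ($U = -2 + 1 = -1$)
$u{\left(R \right)} = 13 + 2 R^{2}$ ($u{\left(R \right)} = \left(R^{2} + R^{2}\right) + 13 = 2 R^{2} + 13 = 13 + 2 R^{2}$)
$A{\left(X \right)} = -20 + 5 X$ ($A{\left(X \right)} = \left(-4 + X\right) 5 = -20 + 5 X$)
$l{\left(b,H \right)} = H b$
$-123 + l{\left(-8,A{\left(s{\left(U \right)} \right)} \right)} u{\left(-5 \right)} = -123 + \left(-20 + 5 \left(-4\right)\right) \left(-8\right) \left(13 + 2 \left(-5\right)^{2}\right) = -123 + \left(-20 - 20\right) \left(-8\right) \left(13 + 2 \cdot 25\right) = -123 + \left(-40\right) \left(-8\right) \left(13 + 50\right) = -123 + 320 \cdot 63 = -123 + 20160 = 20037$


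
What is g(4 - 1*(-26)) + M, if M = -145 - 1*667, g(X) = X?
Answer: -782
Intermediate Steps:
M = -812 (M = -145 - 667 = -812)
g(4 - 1*(-26)) + M = (4 - 1*(-26)) - 812 = (4 + 26) - 812 = 30 - 812 = -782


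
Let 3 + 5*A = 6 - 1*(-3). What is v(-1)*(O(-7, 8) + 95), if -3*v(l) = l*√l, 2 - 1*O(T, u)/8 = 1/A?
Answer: 313*I/9 ≈ 34.778*I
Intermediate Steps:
A = 6/5 (A = -⅗ + (6 - 1*(-3))/5 = -⅗ + (6 + 3)/5 = -⅗ + (⅕)*9 = -⅗ + 9/5 = 6/5 ≈ 1.2000)
O(T, u) = 28/3 (O(T, u) = 16 - 8/6/5 = 16 - 8*⅚ = 16 - 20/3 = 28/3)
v(l) = -l^(3/2)/3 (v(l) = -l*√l/3 = -l^(3/2)/3)
v(-1)*(O(-7, 8) + 95) = (-(-1)*I/3)*(28/3 + 95) = -(-1)*I/3*(313/3) = (I/3)*(313/3) = 313*I/9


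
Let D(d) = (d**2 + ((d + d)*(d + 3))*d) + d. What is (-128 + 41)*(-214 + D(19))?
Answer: -1396350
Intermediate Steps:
D(d) = d + d**2 + 2*d**2*(3 + d) (D(d) = (d**2 + ((2*d)*(3 + d))*d) + d = (d**2 + (2*d*(3 + d))*d) + d = (d**2 + 2*d**2*(3 + d)) + d = d + d**2 + 2*d**2*(3 + d))
(-128 + 41)*(-214 + D(19)) = (-128 + 41)*(-214 + 19*(1 + 2*19**2 + 7*19)) = -87*(-214 + 19*(1 + 2*361 + 133)) = -87*(-214 + 19*(1 + 722 + 133)) = -87*(-214 + 19*856) = -87*(-214 + 16264) = -87*16050 = -1396350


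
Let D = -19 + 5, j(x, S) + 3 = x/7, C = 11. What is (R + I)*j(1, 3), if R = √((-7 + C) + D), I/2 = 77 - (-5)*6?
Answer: -4280/7 - 20*I*√10/7 ≈ -611.43 - 9.0351*I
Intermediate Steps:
j(x, S) = -3 + x/7
I = 214 (I = 2*(77 - (-5)*6) = 2*(77 - 1*(-30)) = 2*(77 + 30) = 2*107 = 214)
D = -14
R = I*√10 (R = √((-7 + 11) - 14) = √(4 - 14) = √(-10) = I*√10 ≈ 3.1623*I)
(R + I)*j(1, 3) = (I*√10 + 214)*(-3 + (⅐)*1) = (214 + I*√10)*(-3 + ⅐) = (214 + I*√10)*(-20/7) = -4280/7 - 20*I*√10/7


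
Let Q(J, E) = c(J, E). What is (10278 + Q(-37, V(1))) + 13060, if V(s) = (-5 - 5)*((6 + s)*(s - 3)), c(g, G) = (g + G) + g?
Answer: 23404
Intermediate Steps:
c(g, G) = G + 2*g (c(g, G) = (G + g) + g = G + 2*g)
V(s) = -10*(-3 + s)*(6 + s) (V(s) = -10*(6 + s)*(-3 + s) = -10*(-3 + s)*(6 + s))
Q(J, E) = E + 2*J
(10278 + Q(-37, V(1))) + 13060 = (10278 + ((180 - 30*1 - 10*1²) + 2*(-37))) + 13060 = (10278 + ((180 - 30 - 10*1) - 74)) + 13060 = (10278 + ((180 - 30 - 10) - 74)) + 13060 = (10278 + (140 - 74)) + 13060 = (10278 + 66) + 13060 = 10344 + 13060 = 23404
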